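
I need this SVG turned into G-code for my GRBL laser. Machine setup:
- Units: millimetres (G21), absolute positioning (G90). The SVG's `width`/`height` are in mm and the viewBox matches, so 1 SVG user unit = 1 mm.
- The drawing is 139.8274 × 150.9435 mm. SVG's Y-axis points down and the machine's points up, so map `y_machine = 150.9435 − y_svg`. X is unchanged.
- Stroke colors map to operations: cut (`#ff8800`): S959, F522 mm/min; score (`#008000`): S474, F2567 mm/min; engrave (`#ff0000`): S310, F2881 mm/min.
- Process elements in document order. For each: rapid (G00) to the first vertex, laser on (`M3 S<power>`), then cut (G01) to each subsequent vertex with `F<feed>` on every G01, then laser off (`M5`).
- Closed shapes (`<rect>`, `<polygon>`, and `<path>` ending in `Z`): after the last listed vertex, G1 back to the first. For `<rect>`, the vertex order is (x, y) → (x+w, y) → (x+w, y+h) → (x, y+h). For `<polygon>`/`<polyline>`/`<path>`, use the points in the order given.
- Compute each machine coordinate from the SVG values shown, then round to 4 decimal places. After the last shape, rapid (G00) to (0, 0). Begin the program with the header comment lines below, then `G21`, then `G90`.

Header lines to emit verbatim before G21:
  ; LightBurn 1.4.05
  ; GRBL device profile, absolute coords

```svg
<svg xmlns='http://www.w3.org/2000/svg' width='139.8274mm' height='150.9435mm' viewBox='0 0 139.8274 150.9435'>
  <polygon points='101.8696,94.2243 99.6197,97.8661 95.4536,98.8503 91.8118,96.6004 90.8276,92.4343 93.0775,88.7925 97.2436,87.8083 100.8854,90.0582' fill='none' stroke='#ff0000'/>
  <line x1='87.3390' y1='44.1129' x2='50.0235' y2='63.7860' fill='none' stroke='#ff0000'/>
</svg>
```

; LightBurn 1.4.05
; GRBL device profile, absolute coords
G21
G90
G00 X101.8696 Y56.7192
M3 S310
G01 X99.6197 Y53.0774 F2881
G01 X95.4536 Y52.0932 F2881
G01 X91.8118 Y54.3431 F2881
G01 X90.8276 Y58.5092 F2881
G01 X93.0775 Y62.1510 F2881
G01 X97.2436 Y63.1352 F2881
G01 X100.8854 Y60.8853 F2881
G01 X101.8696 Y56.7192 F2881
M5
G00 X87.3390 Y106.8306
M3 S310
G01 X50.0235 Y87.1575 F2881
M5
G00 X0.0000 Y0.0000

viewBox `0 0 139.8274 150.9435` with mm width/height → 1 unit = 1 mm. Flip: y_m = 150.9435 − y_svg.

**Shape 1** — `<polygon>` regular polygon, stroke `#ff0000` → engrave (S310, F2881). Machine vertices: (101.8696,56.7192) → (99.6197,53.0774) → (95.4536,52.0932) → (91.8118,54.3431) → (90.8276,58.5092) → (93.0775,62.1510) → (97.2436,63.1352) → (100.8854,60.8853) → (101.8696,56.7192). Closed: final G1 returns to the first vertex.

**Shape 2** — `<line>` line segment, stroke `#ff0000` → engrave (S310, F2881). Machine vertices: (87.3390,106.8306) → (50.0235,87.1575). Open path.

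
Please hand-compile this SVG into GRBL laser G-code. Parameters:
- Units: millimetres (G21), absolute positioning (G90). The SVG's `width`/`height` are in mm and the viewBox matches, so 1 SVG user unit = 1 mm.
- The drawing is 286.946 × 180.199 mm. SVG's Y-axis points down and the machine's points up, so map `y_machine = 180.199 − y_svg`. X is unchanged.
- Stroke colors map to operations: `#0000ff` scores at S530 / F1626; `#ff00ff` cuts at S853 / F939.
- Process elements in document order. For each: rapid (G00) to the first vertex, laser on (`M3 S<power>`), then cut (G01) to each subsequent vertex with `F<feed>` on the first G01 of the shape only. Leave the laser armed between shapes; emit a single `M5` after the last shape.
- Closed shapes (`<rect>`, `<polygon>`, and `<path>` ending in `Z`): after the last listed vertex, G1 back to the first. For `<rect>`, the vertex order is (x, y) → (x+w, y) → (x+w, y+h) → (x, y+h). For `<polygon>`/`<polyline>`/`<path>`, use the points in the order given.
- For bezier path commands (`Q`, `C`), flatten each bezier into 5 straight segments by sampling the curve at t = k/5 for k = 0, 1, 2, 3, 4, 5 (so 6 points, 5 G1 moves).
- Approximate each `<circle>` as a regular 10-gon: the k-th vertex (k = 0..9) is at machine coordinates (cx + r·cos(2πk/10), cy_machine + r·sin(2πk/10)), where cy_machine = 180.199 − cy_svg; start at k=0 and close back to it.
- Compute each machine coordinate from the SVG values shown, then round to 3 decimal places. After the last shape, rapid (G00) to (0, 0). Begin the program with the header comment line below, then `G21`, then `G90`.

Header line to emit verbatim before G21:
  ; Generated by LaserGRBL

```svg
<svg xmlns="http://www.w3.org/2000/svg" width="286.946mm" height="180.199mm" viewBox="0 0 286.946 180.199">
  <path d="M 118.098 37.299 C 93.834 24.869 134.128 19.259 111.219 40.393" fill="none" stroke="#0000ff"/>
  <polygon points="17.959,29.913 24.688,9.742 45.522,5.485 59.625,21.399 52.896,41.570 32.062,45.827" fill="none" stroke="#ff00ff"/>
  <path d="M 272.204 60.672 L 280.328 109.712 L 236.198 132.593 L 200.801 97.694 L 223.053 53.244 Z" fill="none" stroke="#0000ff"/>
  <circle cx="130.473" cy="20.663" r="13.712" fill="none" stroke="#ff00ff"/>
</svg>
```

1 u = 1 mm; y_m = 180.199 − y.

[1] `<path>` cubic bezier, #0000ff→score S530 F1626: (118.098,142.900) → (110.264,149.380) → (111.792,153.267) → (116.549,153.605) → (118.402,149.437) → (111.219,139.806)

[2] `<polygon>` regular polygon, #ff00ff→cut S853 F939: (17.959,150.286) → (24.688,170.457) → (45.522,174.714) → (59.625,158.800) → (52.896,138.629) → (32.062,134.372) → (17.959,150.286) (closed)

[3] `<path>` regular polygon, #0000ff→score S530 F1626: (272.204,119.527) → (280.328,70.487) → (236.198,47.606) → (200.801,82.505) → (223.053,126.955) → (272.204,119.527) (closed)

[4] `<circle>` circle, #ff00ff→cut S853 F939: (144.185,159.536) → (141.566,167.596) → (134.710,172.577) → (126.236,172.577) → (119.380,167.596) → (116.761,159.536) → (119.380,151.476) → (126.236,146.495) → (134.710,146.495) → (141.566,151.476) → (144.185,159.536) (closed)

; Generated by LaserGRBL
G21
G90
G00 X118.098 Y142.900
M3 S530
G01 X110.264 Y149.380 F1626
G01 X111.792 Y153.267
G01 X116.549 Y153.605
G01 X118.402 Y149.437
G01 X111.219 Y139.806
G00 X17.959 Y150.286
M3 S853
G01 X24.688 Y170.457 F939
G01 X45.522 Y174.714
G01 X59.625 Y158.800
G01 X52.896 Y138.629
G01 X32.062 Y134.372
G01 X17.959 Y150.286
G00 X272.204 Y119.527
M3 S530
G01 X280.328 Y70.487 F1626
G01 X236.198 Y47.606
G01 X200.801 Y82.505
G01 X223.053 Y126.955
G01 X272.204 Y119.527
G00 X144.185 Y159.536
M3 S853
G01 X141.566 Y167.596 F939
G01 X134.710 Y172.577
G01 X126.236 Y172.577
G01 X119.380 Y167.596
G01 X116.761 Y159.536
G01 X119.380 Y151.476
G01 X126.236 Y146.495
G01 X134.710 Y146.495
G01 X141.566 Y151.476
G01 X144.185 Y159.536
M5
G00 X0.000 Y0.000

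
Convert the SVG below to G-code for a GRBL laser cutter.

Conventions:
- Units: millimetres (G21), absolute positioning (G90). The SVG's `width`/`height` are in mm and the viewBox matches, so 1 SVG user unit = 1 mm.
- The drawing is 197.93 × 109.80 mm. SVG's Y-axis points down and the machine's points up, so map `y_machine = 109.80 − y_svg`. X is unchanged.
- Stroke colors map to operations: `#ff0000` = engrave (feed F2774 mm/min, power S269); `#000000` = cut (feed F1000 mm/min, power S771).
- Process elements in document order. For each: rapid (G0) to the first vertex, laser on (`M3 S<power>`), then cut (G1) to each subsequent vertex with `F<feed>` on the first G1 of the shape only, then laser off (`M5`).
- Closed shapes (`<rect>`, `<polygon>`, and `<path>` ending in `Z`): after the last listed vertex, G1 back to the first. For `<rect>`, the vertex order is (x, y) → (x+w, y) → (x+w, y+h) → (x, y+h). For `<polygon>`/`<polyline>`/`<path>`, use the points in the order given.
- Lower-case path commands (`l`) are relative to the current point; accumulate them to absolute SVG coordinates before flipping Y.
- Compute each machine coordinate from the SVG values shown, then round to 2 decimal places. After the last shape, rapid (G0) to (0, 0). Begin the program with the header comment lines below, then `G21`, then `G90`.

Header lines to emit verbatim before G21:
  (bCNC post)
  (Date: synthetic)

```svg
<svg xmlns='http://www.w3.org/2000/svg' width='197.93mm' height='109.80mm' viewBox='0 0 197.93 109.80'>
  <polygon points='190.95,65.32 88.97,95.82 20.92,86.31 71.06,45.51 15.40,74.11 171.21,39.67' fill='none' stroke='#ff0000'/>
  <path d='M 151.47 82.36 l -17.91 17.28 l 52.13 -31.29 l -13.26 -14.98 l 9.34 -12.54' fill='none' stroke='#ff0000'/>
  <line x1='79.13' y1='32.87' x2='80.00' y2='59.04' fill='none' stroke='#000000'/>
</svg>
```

(bCNC post)
(Date: synthetic)
G21
G90
G0 X190.95 Y44.48
M3 S269
G1 X88.97 Y13.98 F2774
G1 X20.92 Y23.49
G1 X71.06 Y64.29
G1 X15.40 Y35.69
G1 X171.21 Y70.13
G1 X190.95 Y44.48
M5
G0 X151.47 Y27.44
M3 S269
G1 X133.56 Y10.16 F2774
G1 X185.69 Y41.45
G1 X172.43 Y56.43
G1 X181.77 Y68.97
M5
G0 X79.13 Y76.93
M3 S771
G1 X80.00 Y50.76 F1000
M5
G0 X0.00 Y0.00

viewBox `0 0 197.93 109.80` with mm width/height → 1 unit = 1 mm. Flip: y_m = 109.80 − y_svg.

**Shape 1** — `<polygon>` closed polygon, stroke `#ff0000` → engrave (S269, F2774). Machine vertices: (190.95,44.48) → (88.97,13.98) → (20.92,23.49) → (71.06,64.29) → (15.40,35.69) → (171.21,70.13) → (190.95,44.48). Closed: final G1 returns to the first vertex.

**Shape 2** — `<path>` open polyline, stroke `#ff0000` → engrave (S269, F2774). Machine vertices: (151.47,27.44) → (133.56,10.16) → (185.69,41.45) → (172.43,56.43) → (181.77,68.97). Open path.

**Shape 3** — `<line>` line segment, stroke `#000000` → cut (S771, F1000). Machine vertices: (79.13,76.93) → (80.00,50.76). Open path.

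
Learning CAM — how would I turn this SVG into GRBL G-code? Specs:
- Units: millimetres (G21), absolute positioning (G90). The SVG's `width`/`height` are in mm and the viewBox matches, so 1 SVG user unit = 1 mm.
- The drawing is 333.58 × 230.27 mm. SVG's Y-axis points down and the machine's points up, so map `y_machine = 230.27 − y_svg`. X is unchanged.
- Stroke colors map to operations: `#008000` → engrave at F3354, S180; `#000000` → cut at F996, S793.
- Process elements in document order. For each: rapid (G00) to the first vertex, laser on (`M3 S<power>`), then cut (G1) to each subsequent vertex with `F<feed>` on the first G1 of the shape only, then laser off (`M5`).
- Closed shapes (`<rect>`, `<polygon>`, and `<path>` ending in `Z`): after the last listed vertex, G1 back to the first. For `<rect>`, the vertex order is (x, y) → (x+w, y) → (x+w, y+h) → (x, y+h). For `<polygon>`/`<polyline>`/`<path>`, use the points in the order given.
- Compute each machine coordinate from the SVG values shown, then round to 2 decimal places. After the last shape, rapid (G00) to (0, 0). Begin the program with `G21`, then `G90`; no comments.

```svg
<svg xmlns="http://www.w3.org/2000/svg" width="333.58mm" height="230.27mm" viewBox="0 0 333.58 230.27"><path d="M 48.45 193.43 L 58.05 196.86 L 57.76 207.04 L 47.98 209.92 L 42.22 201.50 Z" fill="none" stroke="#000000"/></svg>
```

viewBox `0 0 333.58 230.27` with mm width/height → 1 unit = 1 mm. Flip: y_m = 230.27 − y_svg.

**Shape 1** — `<path>` regular polygon, stroke `#000000` → cut (S793, F996). Machine vertices: (48.45,36.84) → (58.05,33.41) → (57.76,23.23) → (47.98,20.35) → (42.22,28.77) → (48.45,36.84). Closed: final G1 returns to the first vertex.

G21
G90
G00 X48.45 Y36.84
M3 S793
G1 X58.05 Y33.41 F996
G1 X57.76 Y23.23
G1 X47.98 Y20.35
G1 X42.22 Y28.77
G1 X48.45 Y36.84
M5
G00 X0.00 Y0.00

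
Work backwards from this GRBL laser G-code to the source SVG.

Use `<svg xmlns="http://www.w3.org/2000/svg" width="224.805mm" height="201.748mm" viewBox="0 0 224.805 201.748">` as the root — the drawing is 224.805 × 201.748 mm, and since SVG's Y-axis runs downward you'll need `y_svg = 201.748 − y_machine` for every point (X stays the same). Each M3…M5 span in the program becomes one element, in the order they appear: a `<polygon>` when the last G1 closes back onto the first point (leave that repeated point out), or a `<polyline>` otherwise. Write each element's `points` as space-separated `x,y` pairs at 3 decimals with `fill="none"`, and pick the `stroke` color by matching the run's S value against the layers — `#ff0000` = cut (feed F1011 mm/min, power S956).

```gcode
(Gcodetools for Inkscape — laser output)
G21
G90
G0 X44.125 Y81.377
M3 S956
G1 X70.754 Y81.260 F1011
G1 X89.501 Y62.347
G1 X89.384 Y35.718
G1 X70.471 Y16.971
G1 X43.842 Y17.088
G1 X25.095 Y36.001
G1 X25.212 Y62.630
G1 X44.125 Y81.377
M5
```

Each laser-on run becomes one SVG element. Flip Y back into SVG space with y_svg = 201.748 − y_machine. Every run uses S956, so all elements get stroke `#ff0000` (cut).

Run 1: The run returns to its start, so emit a `<polygon>` with points (Y-flipped): 44.125,120.371 70.754,120.488 89.501,139.401 89.384,166.030 70.471,184.777 43.842,184.660 25.095,165.747 25.212,139.118.

<svg xmlns="http://www.w3.org/2000/svg" width="224.805mm" height="201.748mm" viewBox="0 0 224.805 201.748">
  <polygon points="44.125,120.371 70.754,120.488 89.501,139.401 89.384,166.030 70.471,184.777 43.842,184.660 25.095,165.747 25.212,139.118" fill="none" stroke="#ff0000"/>
</svg>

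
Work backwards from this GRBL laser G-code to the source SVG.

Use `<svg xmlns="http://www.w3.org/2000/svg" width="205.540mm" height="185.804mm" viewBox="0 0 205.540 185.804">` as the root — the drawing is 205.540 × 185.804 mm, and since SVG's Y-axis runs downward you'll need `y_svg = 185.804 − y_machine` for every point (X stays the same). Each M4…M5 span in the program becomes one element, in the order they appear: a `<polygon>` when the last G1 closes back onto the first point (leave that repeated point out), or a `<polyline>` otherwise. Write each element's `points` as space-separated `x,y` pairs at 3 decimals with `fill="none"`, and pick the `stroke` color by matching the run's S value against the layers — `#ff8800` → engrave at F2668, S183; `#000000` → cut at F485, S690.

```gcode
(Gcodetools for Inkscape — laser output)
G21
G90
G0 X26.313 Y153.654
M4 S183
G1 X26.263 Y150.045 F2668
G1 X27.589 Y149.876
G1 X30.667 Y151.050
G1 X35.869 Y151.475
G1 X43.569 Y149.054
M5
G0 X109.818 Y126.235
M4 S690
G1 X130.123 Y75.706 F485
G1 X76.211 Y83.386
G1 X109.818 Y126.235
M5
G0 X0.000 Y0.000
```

<svg xmlns="http://www.w3.org/2000/svg" width="205.540mm" height="185.804mm" viewBox="0 0 205.540 185.804">
  <polyline points="26.313,32.150 26.263,35.759 27.589,35.928 30.667,34.754 35.869,34.329 43.569,36.750" fill="none" stroke="#ff8800"/>
  <polygon points="109.818,59.569 130.123,110.098 76.211,102.418" fill="none" stroke="#000000"/>
</svg>

Machine Y-up, SVG Y-down with viewBox height 185.804, so y_svg = 185.804 − y_machine; X carries over.

Run 1: power S183 maps to stroke `#ff8800` (engrave). The run is open, so emit a `<polyline>` with points (Y-flipped): 26.313,32.150 26.263,35.759 27.589,35.928 30.667,34.754 35.869,34.329 43.569,36.750.

Run 2: power S690 maps to stroke `#000000` (cut). The run returns to its start, so emit a `<polygon>` with points (Y-flipped): 109.818,59.569 130.123,110.098 76.211,102.418.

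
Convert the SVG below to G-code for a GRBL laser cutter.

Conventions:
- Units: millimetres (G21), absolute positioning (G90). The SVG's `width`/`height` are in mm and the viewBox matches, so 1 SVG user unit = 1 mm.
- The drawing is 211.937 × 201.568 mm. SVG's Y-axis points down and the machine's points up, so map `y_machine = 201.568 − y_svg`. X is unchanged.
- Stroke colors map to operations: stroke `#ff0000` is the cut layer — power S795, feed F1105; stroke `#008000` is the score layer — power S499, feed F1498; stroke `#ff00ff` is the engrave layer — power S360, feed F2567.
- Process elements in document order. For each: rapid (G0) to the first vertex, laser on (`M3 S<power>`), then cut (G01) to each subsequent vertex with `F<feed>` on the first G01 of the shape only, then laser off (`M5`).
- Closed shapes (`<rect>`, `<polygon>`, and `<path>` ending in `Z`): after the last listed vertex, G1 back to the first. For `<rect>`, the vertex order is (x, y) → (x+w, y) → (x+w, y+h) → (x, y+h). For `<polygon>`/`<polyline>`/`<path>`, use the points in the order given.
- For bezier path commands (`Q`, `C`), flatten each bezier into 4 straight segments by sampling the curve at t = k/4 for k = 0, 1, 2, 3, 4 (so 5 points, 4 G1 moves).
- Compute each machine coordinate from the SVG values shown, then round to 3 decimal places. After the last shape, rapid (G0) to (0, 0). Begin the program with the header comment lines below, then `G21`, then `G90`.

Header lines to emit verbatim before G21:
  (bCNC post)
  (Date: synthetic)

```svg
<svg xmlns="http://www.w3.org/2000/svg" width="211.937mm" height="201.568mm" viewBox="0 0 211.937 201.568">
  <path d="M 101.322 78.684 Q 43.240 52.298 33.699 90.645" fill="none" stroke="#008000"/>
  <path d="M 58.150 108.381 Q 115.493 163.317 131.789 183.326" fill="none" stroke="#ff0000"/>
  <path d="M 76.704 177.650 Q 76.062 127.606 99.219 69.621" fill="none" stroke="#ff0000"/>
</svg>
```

1 u = 1 mm; y_m = 201.568 − y.

[1] `<path>` quadratic bezier, #008000→score S499 F1498: (101.322,122.884) → (75.315,132.031) → (55.375,133.087) → (41.503,126.051) → (33.699,110.923)

[2] `<path>` quadratic bezier, #ff0000→cut S795 F1105: (58.150,93.187) → (84.256,67.902) → (105.231,46.983) → (121.076,30.429) → (131.789,18.242)

[3] `<path>` quadratic bezier, #ff0000→cut S795 F1105: (76.704,23.918) → (77.870,49.436) → (82.012,75.947) → (89.128,103.451) → (99.219,131.947)

(bCNC post)
(Date: synthetic)
G21
G90
G0 X101.322 Y122.884
M3 S499
G01 X75.315 Y132.031 F1498
G01 X55.375 Y133.087
G01 X41.503 Y126.051
G01 X33.699 Y110.923
M5
G0 X58.150 Y93.187
M3 S795
G01 X84.256 Y67.902 F1105
G01 X105.231 Y46.983
G01 X121.076 Y30.429
G01 X131.789 Y18.242
M5
G0 X76.704 Y23.918
M3 S795
G01 X77.870 Y49.436 F1105
G01 X82.012 Y75.947
G01 X89.128 Y103.451
G01 X99.219 Y131.947
M5
G0 X0.000 Y0.000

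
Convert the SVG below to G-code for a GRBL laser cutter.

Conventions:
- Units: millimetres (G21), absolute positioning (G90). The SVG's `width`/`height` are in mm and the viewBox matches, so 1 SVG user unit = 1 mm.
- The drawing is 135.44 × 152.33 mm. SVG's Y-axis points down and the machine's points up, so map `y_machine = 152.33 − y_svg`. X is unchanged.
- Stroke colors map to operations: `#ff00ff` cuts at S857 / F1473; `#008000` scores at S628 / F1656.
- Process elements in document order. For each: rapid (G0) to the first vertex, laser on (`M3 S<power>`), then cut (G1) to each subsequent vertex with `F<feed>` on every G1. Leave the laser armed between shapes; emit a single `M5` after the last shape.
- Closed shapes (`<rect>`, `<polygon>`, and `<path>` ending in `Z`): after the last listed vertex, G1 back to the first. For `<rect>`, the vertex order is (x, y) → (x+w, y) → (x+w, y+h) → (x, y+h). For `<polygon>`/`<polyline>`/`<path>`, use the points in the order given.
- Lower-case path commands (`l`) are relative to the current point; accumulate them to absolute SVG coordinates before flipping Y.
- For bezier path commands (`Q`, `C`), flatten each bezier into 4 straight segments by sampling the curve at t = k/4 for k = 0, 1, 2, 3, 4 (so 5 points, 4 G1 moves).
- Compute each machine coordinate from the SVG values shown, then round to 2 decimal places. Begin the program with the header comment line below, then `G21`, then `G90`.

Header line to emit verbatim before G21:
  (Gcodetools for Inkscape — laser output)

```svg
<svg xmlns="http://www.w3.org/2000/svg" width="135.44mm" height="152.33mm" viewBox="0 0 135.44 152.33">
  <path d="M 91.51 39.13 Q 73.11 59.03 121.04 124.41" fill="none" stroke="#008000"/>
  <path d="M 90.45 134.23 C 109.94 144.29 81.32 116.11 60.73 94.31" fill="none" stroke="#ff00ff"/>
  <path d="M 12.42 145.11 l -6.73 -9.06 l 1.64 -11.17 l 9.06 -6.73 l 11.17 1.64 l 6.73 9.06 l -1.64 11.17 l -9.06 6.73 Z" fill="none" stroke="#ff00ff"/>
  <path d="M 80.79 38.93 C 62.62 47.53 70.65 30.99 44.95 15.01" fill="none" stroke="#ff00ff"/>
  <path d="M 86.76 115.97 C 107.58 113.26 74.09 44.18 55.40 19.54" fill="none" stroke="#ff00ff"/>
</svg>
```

(Gcodetools for Inkscape — laser output)
G21
G90
G0 X91.51 Y113.20
M3 S628
G1 X86.46 Y100.41 F1656
G1 X89.69 Y81.93 F1656
G1 X101.22 Y57.77 F1656
G1 X121.04 Y27.92 F1656
G0 X90.45 Y18.10
M3 S857
G1 X96.92 Y17.03 F1473
G1 X90.62 Y26.11 F1473
G1 X76.80 Y41.17 F1473
G1 X60.73 Y58.02 F1473
G0 X12.42 Y7.22
M3 S857
G1 X5.69 Y16.28 F1473
G1 X7.33 Y27.45 F1473
G1 X16.39 Y34.18 F1473
G1 X27.56 Y32.54 F1473
G1 X34.29 Y23.48 F1473
G1 X32.65 Y12.31 F1473
G1 X23.59 Y5.58 F1473
G1 X12.42 Y7.22 F1473
G0 X80.79 Y113.40
M3 S857
G1 X71.14 Y111.26 F1473
G1 X65.69 Y116.14 F1473
G1 X58.84 Y125.63 F1473
G1 X44.95 Y137.32 F1473
G0 X86.76 Y36.36
M3 S857
G1 X93.27 Y49.11 F1473
G1 X85.90 Y76.35 F1473
G1 X71.11 Y107.71 F1473
G1 X55.40 Y132.79 F1473
M5

viewBox `0 0 135.44 152.33` with mm width/height → 1 unit = 1 mm. Flip: y_m = 152.33 − y_svg.

**Shape 1** — `<path>` quadratic bezier, stroke `#008000` → score (S628, F1656). Control points (SVG): P0=(91.51,39.13), P1=(73.11,59.03), P2=(121.04,124.41); sampled at t=k/4. Machine vertices: (91.51,113.20) → (86.46,100.41) → (89.69,81.93) → (101.22,57.77) → (121.04,27.92). Open path.

**Shape 2** — `<path>` cubic bezier, stroke `#ff00ff` → cut (S857, F1473). Control points (SVG): P0=(90.45,134.23), P1=(109.94,144.29), P2=(81.32,116.11), P3=(60.73,94.31); sampled at t=k/4. Machine vertices: (90.45,18.10) → (96.92,17.03) → (90.62,26.11) → (76.80,41.17) → (60.73,58.02). Open path.

**Shape 3** — `<path>` regular polygon, stroke `#ff00ff` → cut (S857, F1473). Machine vertices: (12.42,7.22) → (5.69,16.28) → (7.33,27.45) → (16.39,34.18) → (27.56,32.54) → (34.29,23.48) → (32.65,12.31) → (23.59,5.58) → (12.42,7.22). Closed: final G1 returns to the first vertex.

**Shape 4** — `<path>` cubic bezier, stroke `#ff00ff` → cut (S857, F1473). Control points (SVG): P0=(80.79,38.93), P1=(62.62,47.53), P2=(70.65,30.99), P3=(44.95,15.01); sampled at t=k/4. Machine vertices: (80.79,113.40) → (71.14,111.26) → (65.69,116.14) → (58.84,125.63) → (44.95,137.32). Open path.

**Shape 5** — `<path>` cubic bezier, stroke `#ff00ff` → cut (S857, F1473). Control points (SVG): P0=(86.76,115.97), P1=(107.58,113.26), P2=(74.09,44.18), P3=(55.40,19.54); sampled at t=k/4. Machine vertices: (86.76,36.36) → (93.27,49.11) → (85.90,76.35) → (71.11,107.71) → (55.40,132.79). Open path.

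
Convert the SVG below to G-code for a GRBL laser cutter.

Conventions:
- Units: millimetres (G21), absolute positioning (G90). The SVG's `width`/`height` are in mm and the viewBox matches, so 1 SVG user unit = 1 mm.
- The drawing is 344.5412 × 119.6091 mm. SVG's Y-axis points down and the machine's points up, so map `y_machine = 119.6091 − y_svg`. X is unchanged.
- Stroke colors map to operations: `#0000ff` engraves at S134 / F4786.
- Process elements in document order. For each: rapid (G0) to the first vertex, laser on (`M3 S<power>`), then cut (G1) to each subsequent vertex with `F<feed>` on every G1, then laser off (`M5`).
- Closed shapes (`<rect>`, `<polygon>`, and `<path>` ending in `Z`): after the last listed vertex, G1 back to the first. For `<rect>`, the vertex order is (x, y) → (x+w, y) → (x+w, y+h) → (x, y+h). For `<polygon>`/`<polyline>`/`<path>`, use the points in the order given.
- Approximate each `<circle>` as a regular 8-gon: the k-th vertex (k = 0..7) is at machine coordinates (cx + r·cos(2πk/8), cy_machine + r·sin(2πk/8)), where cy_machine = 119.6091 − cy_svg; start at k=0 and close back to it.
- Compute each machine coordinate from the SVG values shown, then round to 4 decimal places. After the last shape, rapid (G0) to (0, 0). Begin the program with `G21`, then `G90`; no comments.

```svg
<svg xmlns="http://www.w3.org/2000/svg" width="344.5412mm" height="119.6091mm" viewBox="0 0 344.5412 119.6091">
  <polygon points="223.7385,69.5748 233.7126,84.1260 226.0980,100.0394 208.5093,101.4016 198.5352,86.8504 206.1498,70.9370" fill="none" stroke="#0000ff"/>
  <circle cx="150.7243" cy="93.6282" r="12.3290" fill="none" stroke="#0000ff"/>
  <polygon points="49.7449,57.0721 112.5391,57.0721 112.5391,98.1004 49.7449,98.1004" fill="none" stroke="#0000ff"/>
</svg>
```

G21
G90
G0 X223.7385 Y50.0343
M3 S134
G1 X233.7126 Y35.4831 F4786
G1 X226.0980 Y19.5697 F4786
G1 X208.5093 Y18.2075 F4786
G1 X198.5352 Y32.7587 F4786
G1 X206.1498 Y48.6721 F4786
G1 X223.7385 Y50.0343 F4786
M5
G0 X163.0533 Y25.9809
M3 S134
G1 X159.4422 Y34.6988 F4786
G1 X150.7243 Y38.3099 F4786
G1 X142.0064 Y34.6988 F4786
G1 X138.3953 Y25.9809 F4786
G1 X142.0064 Y17.2630 F4786
G1 X150.7243 Y13.6519 F4786
G1 X159.4422 Y17.2630 F4786
G1 X163.0533 Y25.9809 F4786
M5
G0 X49.7449 Y62.5370
M3 S134
G1 X112.5391 Y62.5370 F4786
G1 X112.5391 Y21.5087 F4786
G1 X49.7449 Y21.5087 F4786
G1 X49.7449 Y62.5370 F4786
M5
G0 X0.0000 Y0.0000

1 u = 1 mm; y_m = 119.6091 − y.

[1] `<polygon>` regular polygon, #0000ff→engrave S134 F4786: (223.7385,50.0343) → (233.7126,35.4831) → (226.0980,19.5697) → (208.5093,18.2075) → (198.5352,32.7587) → (206.1498,48.6721) → (223.7385,50.0343) (closed)

[2] `<circle>` circle, #0000ff→engrave S134 F4786: (163.0533,25.9809) → (159.4422,34.6988) → (150.7243,38.3099) → (142.0064,34.6988) → (138.3953,25.9809) → (142.0064,17.2630) → (150.7243,13.6519) → (159.4422,17.2630) → (163.0533,25.9809) (closed)

[3] `<polygon>` rectangle, #0000ff→engrave S134 F4786: (49.7449,62.5370) → (112.5391,62.5370) → (112.5391,21.5087) → (49.7449,21.5087) → (49.7449,62.5370) (closed)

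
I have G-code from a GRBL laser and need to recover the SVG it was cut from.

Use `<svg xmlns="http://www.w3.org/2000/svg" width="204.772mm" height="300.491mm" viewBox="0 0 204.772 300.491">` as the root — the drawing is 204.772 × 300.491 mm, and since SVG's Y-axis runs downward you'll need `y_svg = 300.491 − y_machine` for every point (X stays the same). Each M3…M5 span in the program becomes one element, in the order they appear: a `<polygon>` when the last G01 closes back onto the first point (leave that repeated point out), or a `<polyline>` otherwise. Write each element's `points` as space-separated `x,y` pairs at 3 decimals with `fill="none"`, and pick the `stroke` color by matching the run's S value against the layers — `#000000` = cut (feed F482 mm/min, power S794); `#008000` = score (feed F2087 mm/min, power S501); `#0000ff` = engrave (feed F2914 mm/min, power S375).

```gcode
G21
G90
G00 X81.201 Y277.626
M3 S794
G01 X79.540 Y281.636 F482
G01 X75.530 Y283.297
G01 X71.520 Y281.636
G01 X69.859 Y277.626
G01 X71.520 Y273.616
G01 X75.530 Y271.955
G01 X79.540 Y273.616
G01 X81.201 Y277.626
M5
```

Each laser-on run becomes one SVG element. Flip Y back into SVG space with y_svg = 300.491 − y_machine. Every run uses S794, so all elements get stroke `#000000` (cut).

Run 1: The run returns to its start, so emit a `<polygon>` with points (Y-flipped): 81.201,22.865 79.540,18.855 75.530,17.194 71.520,18.855 69.859,22.865 71.520,26.875 75.530,28.536 79.540,26.875.

<svg xmlns="http://www.w3.org/2000/svg" width="204.772mm" height="300.491mm" viewBox="0 0 204.772 300.491">
  <polygon points="81.201,22.865 79.540,18.855 75.530,17.194 71.520,18.855 69.859,22.865 71.520,26.875 75.530,28.536 79.540,26.875" fill="none" stroke="#000000"/>
</svg>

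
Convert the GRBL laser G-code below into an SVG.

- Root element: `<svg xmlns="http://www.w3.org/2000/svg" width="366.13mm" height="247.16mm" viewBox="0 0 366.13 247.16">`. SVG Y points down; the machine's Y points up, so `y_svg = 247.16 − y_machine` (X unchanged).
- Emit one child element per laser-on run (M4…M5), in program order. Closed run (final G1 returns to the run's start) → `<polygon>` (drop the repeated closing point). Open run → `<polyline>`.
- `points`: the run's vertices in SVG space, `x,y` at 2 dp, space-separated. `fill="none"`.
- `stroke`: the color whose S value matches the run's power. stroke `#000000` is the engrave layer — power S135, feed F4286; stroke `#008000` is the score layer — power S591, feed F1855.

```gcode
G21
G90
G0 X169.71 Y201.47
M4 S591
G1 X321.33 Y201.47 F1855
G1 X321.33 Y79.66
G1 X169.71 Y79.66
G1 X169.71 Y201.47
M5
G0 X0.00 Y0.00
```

y_svg = 247.16 − y_m. Every run uses S591, so all elements get stroke `#008000` (score).

[1] closed run; points: 169.71,45.69 321.33,45.69 321.33,167.50 169.71,167.50

<svg xmlns="http://www.w3.org/2000/svg" width="366.13mm" height="247.16mm" viewBox="0 0 366.13 247.16">
  <polygon points="169.71,45.69 321.33,45.69 321.33,167.50 169.71,167.50" fill="none" stroke="#008000"/>
</svg>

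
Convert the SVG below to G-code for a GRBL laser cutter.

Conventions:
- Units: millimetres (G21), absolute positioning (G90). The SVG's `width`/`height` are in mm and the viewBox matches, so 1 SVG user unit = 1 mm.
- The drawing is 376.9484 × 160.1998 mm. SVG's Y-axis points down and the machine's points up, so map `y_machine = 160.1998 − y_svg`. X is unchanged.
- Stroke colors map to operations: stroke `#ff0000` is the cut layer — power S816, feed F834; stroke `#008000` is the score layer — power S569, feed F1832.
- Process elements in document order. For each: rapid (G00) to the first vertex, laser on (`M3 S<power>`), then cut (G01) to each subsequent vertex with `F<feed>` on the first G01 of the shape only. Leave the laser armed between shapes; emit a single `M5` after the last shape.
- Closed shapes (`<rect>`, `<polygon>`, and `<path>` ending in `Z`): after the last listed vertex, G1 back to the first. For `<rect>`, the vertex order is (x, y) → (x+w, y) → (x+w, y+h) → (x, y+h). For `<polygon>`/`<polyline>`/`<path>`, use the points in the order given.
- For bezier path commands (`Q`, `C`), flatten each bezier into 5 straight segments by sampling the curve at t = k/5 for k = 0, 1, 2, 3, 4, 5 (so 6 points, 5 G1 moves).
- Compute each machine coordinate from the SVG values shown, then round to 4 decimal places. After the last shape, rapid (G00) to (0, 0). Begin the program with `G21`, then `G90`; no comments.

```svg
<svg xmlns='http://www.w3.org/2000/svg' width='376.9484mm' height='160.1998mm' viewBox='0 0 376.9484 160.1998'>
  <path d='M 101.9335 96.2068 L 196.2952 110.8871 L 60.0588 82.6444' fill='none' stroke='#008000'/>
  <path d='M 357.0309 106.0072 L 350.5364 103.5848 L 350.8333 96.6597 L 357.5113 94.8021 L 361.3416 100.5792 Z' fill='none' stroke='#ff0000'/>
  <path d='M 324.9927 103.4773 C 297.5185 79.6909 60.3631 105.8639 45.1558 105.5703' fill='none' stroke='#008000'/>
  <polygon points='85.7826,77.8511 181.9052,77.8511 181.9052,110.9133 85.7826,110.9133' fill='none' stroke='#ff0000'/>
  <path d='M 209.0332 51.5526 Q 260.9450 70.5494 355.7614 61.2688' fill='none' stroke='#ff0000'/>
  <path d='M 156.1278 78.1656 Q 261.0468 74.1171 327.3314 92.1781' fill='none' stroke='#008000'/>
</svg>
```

G21
G90
G00 X101.9335 Y63.9930
M3 S569
G01 X196.2952 Y49.3127 F1832
G01 X60.0588 Y77.5554
G00 X357.0309 Y54.1926
M3 S816
G01 X350.5364 Y56.6150 F834
G01 X350.8333 Y63.5401
G01 X357.5113 Y65.3977
G01 X361.3416 Y59.6206
G01 X357.0309 Y54.1926
G00 X324.9927 Y56.7225
M3 S569
G01 X286.7995 Y65.6106 F1832
G01 X219.0010 Y66.1769
G01 X142.3154 Y62.0899
G01 X77.4609 Y57.0179
G01 X45.1558 Y54.6295
G00 X85.7826 Y82.3487
M3 S816
G01 X181.9052 Y82.3487 F834
G01 X181.9052 Y49.2865
G01 X85.7826 Y49.2865
G01 X85.7826 Y82.3487
G00 X209.0332 Y108.6472
M3 S816
G01 X231.5141 Y102.1796 F834
G01 X257.4274 Y97.9741
G01 X286.7730 Y96.0309
G01 X319.5510 Y96.3499
G01 X355.7614 Y98.9310
G00 X156.1278 Y82.0342
M3 S569
G01 X196.5500 Y82.7692 F1832
G01 X233.8815 Y81.7355
G01 X268.1222 Y78.9330
G01 X299.2722 Y74.3617
G01 X327.3314 Y68.0217
M5
G00 X0.0000 Y0.0000

1 u = 1 mm; y_m = 160.1998 − y.

[1] `<path>` open polyline, #008000→score S569 F1832: (101.9335,63.9930) → (196.2952,49.3127) → (60.0588,77.5554)

[2] `<path>` regular polygon, #ff0000→cut S816 F834: (357.0309,54.1926) → (350.5364,56.6150) → (350.8333,63.5401) → (357.5113,65.3977) → (361.3416,59.6206) → (357.0309,54.1926) (closed)

[3] `<path>` cubic bezier, #008000→score S569 F1832: (324.9927,56.7225) → (286.7995,65.6106) → (219.0010,66.1769) → (142.3154,62.0899) → (77.4609,57.0179) → (45.1558,54.6295)

[4] `<polygon>` rectangle, #ff0000→cut S816 F834: (85.7826,82.3487) → (181.9052,82.3487) → (181.9052,49.2865) → (85.7826,49.2865) → (85.7826,82.3487) (closed)

[5] `<path>` quadratic bezier, #ff0000→cut S816 F834: (209.0332,108.6472) → (231.5141,102.1796) → (257.4274,97.9741) → (286.7730,96.0309) → (319.5510,96.3499) → (355.7614,98.9310)

[6] `<path>` quadratic bezier, #008000→score S569 F1832: (156.1278,82.0342) → (196.5500,82.7692) → (233.8815,81.7355) → (268.1222,78.9330) → (299.2722,74.3617) → (327.3314,68.0217)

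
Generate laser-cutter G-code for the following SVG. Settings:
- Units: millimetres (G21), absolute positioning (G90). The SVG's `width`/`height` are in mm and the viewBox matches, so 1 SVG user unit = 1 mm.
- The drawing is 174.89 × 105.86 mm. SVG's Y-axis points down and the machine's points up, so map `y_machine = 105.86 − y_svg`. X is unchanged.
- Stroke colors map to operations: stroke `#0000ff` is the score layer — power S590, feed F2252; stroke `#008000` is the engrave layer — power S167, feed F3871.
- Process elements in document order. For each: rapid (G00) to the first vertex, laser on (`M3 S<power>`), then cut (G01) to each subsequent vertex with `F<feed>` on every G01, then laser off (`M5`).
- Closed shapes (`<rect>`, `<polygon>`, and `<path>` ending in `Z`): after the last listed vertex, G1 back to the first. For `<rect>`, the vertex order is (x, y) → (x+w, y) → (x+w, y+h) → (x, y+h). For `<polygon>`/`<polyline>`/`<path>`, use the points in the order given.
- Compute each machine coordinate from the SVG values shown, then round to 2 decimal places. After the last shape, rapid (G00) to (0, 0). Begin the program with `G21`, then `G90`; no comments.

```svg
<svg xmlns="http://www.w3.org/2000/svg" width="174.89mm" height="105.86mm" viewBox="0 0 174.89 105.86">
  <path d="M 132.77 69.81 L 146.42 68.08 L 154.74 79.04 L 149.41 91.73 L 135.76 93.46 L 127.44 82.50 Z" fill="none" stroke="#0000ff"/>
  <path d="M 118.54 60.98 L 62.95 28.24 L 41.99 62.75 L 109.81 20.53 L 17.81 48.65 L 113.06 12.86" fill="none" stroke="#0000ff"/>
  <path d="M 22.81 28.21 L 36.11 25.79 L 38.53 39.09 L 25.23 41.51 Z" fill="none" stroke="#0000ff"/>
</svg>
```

1 u = 1 mm; y_m = 105.86 − y.

[1] `<path>` regular polygon, #0000ff→score S590 F2252: (132.77,36.05) → (146.42,37.78) → (154.74,26.82) → (149.41,14.13) → (135.76,12.40) → (127.44,23.36) → (132.77,36.05) (closed)

[2] `<path>` open polyline, #0000ff→score S590 F2252: (118.54,44.88) → (62.95,77.62) → (41.99,43.11) → (109.81,85.33) → (17.81,57.21) → (113.06,93.00)

[3] `<path>` regular polygon, #0000ff→score S590 F2252: (22.81,77.65) → (36.11,80.07) → (38.53,66.77) → (25.23,64.35) → (22.81,77.65) (closed)

G21
G90
G00 X132.77 Y36.05
M3 S590
G01 X146.42 Y37.78 F2252
G01 X154.74 Y26.82 F2252
G01 X149.41 Y14.13 F2252
G01 X135.76 Y12.40 F2252
G01 X127.44 Y23.36 F2252
G01 X132.77 Y36.05 F2252
M5
G00 X118.54 Y44.88
M3 S590
G01 X62.95 Y77.62 F2252
G01 X41.99 Y43.11 F2252
G01 X109.81 Y85.33 F2252
G01 X17.81 Y57.21 F2252
G01 X113.06 Y93.00 F2252
M5
G00 X22.81 Y77.65
M3 S590
G01 X36.11 Y80.07 F2252
G01 X38.53 Y66.77 F2252
G01 X25.23 Y64.35 F2252
G01 X22.81 Y77.65 F2252
M5
G00 X0.00 Y0.00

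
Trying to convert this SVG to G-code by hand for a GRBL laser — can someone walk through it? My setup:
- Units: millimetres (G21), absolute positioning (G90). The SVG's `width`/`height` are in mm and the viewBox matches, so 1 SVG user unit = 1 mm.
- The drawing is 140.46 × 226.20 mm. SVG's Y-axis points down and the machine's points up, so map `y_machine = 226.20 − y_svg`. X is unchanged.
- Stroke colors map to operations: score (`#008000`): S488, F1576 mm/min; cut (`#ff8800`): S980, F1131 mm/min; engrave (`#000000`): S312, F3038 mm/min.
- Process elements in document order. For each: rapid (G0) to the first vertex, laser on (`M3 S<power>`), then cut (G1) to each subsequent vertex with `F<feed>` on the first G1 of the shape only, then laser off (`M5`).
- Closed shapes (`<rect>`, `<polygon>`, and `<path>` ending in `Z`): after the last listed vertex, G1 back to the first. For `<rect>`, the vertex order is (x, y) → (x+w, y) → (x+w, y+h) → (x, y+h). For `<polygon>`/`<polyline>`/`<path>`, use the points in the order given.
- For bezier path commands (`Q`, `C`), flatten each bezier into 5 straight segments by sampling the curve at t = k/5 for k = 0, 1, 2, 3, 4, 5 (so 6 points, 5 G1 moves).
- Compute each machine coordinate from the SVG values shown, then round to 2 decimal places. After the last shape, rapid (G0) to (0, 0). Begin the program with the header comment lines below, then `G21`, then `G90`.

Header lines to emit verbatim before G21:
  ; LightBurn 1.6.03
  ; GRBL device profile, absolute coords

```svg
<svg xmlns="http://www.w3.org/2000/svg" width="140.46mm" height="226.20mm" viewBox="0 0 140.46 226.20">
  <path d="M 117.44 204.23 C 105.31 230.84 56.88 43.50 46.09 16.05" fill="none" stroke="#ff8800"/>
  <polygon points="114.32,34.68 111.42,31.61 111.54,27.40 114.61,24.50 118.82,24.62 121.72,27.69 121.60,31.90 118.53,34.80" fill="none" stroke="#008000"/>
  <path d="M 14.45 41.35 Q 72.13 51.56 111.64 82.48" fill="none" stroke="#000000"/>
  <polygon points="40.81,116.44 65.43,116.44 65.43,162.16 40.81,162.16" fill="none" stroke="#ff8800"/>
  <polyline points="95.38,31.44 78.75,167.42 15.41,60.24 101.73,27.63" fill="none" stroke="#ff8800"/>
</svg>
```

; LightBurn 1.6.03
; GRBL device profile, absolute coords
G21
G90
G0 X117.44 Y21.97
M3 S980
G1 X106.40 Y28.69 F1131
G1 X90.19 Y68.81
G1 X72.37 Y124.39
G1 X56.49 Y177.48
G1 X46.09 Y210.15
M5
G0 X114.32 Y191.52
M3 S488
G1 X111.42 Y194.59 F1576
G1 X111.54 Y198.80
G1 X114.61 Y201.70
G1 X118.82 Y201.58
G1 X121.72 Y198.51
G1 X121.60 Y194.30
G1 X118.53 Y191.40
G1 X114.32 Y191.52
M5
G0 X14.45 Y184.85
M3 S312
G1 X36.80 Y179.94 F3038
G1 X57.69 Y173.37
G1 X77.12 Y165.14
G1 X95.11 Y155.26
G1 X111.64 Y143.72
M5
G0 X40.81 Y109.76
M3 S980
G1 X65.43 Y109.76 F1131
G1 X65.43 Y64.04
G1 X40.81 Y64.04
G1 X40.81 Y109.76
M5
G0 X95.38 Y194.76
M3 S980
G1 X78.75 Y58.78 F1131
G1 X15.41 Y165.96
G1 X101.73 Y198.57
M5
G0 X0.00 Y0.00

viewBox `0 0 140.46 226.20` with mm width/height → 1 unit = 1 mm. Flip: y_m = 226.20 − y_svg.

**Shape 1** — `<path>` cubic bezier, stroke `#ff8800` → cut (S980, F1131). Control points (SVG): P0=(117.44,204.23), P1=(105.31,230.84), P2=(56.88,43.50), P3=(46.09,16.05); sampled at t=k/5. Machine vertices: (117.44,21.97) → (106.40,28.69) → (90.19,68.81) → (72.37,124.39) → (56.49,177.48) → (46.09,210.15). Open path.

**Shape 2** — `<polygon>` regular polygon, stroke `#008000` → score (S488, F1576). Machine vertices: (114.32,191.52) → (111.42,194.59) → (111.54,198.80) → (114.61,201.70) → (118.82,201.58) → (121.72,198.51) → (121.60,194.30) → (118.53,191.40) → (114.32,191.52). Closed: final G1 returns to the first vertex.

**Shape 3** — `<path>` quadratic bezier, stroke `#000000` → engrave (S312, F3038). Control points (SVG): P0=(14.45,41.35), P1=(72.13,51.56), P2=(111.64,82.48); sampled at t=k/5. Machine vertices: (14.45,184.85) → (36.80,179.94) → (57.69,173.37) → (77.12,165.14) → (95.11,155.26) → (111.64,143.72). Open path.

**Shape 4** — `<polygon>` rectangle, stroke `#ff8800` → cut (S980, F1131). Machine vertices: (40.81,109.76) → (65.43,109.76) → (65.43,64.04) → (40.81,64.04) → (40.81,109.76). Closed: final G1 returns to the first vertex.

**Shape 5** — `<polyline>` open polyline, stroke `#ff8800` → cut (S980, F1131). Machine vertices: (95.38,194.76) → (78.75,58.78) → (15.41,165.96) → (101.73,198.57). Open path.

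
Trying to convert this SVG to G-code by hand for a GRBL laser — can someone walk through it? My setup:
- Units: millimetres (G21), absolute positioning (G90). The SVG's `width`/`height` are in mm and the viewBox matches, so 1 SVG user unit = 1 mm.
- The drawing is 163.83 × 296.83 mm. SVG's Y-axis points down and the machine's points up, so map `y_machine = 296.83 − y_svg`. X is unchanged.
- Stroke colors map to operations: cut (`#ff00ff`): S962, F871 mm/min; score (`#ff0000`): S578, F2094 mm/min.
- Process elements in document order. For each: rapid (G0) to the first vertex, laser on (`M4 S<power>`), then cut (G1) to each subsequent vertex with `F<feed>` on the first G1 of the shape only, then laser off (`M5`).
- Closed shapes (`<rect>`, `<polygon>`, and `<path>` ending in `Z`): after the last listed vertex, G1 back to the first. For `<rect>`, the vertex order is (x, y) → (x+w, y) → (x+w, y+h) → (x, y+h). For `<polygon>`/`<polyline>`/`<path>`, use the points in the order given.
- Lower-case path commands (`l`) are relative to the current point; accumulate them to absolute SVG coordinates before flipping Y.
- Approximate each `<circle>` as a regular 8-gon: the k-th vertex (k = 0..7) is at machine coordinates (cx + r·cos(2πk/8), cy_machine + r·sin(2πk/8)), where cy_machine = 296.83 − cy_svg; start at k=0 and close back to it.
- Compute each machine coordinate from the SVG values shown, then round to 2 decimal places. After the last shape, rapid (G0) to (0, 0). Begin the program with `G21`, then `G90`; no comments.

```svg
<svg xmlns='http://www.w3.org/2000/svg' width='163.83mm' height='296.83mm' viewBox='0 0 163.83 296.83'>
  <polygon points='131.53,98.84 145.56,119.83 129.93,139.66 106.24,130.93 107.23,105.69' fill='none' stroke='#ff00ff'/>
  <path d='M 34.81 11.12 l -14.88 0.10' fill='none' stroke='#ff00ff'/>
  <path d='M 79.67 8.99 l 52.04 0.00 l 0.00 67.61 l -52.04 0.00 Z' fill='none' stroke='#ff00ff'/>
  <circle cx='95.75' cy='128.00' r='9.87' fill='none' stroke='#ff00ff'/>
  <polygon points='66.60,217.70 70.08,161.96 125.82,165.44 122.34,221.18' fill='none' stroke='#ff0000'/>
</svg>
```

viewBox `0 0 163.83 296.83` with mm width/height → 1 unit = 1 mm. Flip: y_m = 296.83 − y_svg.

**Shape 1** — `<polygon>` regular polygon, stroke `#ff00ff` → cut (S962, F871). Machine vertices: (131.53,197.99) → (145.56,177.00) → (129.93,157.17) → (106.24,165.90) → (107.23,191.14) → (131.53,197.99). Closed: final G1 returns to the first vertex.

**Shape 2** — `<path>` line segment, stroke `#ff00ff` → cut (S962, F871). Machine vertices: (34.81,285.71) → (19.93,285.61). Open path.

**Shape 3** — `<path>` rectangle, stroke `#ff00ff` → cut (S962, F871). Machine vertices: (79.67,287.84) → (131.71,287.84) → (131.71,220.23) → (79.67,220.23) → (79.67,287.84). Closed: final G1 returns to the first vertex.

**Shape 4** — `<circle>` circle, stroke `#ff00ff` → cut (S962, F871). Machine vertices: (105.62,168.83) → (102.73,175.81) → (95.75,178.70) → (88.77,175.81) → (85.88,168.83) → (88.77,161.85) → (95.75,158.96) → (102.73,161.85) → (105.62,168.83). Closed: final G1 returns to the first vertex.

**Shape 5** — `<polygon>` regular polygon, stroke `#ff0000` → score (S578, F2094). Machine vertices: (66.60,79.13) → (70.08,134.87) → (125.82,131.39) → (122.34,75.65) → (66.60,79.13). Closed: final G1 returns to the first vertex.

G21
G90
G0 X131.53 Y197.99
M4 S962
G1 X145.56 Y177.00 F871
G1 X129.93 Y157.17
G1 X106.24 Y165.90
G1 X107.23 Y191.14
G1 X131.53 Y197.99
M5
G0 X34.81 Y285.71
M4 S962
G1 X19.93 Y285.61 F871
M5
G0 X79.67 Y287.84
M4 S962
G1 X131.71 Y287.84 F871
G1 X131.71 Y220.23
G1 X79.67 Y220.23
G1 X79.67 Y287.84
M5
G0 X105.62 Y168.83
M4 S962
G1 X102.73 Y175.81 F871
G1 X95.75 Y178.70
G1 X88.77 Y175.81
G1 X85.88 Y168.83
G1 X88.77 Y161.85
G1 X95.75 Y158.96
G1 X102.73 Y161.85
G1 X105.62 Y168.83
M5
G0 X66.60 Y79.13
M4 S578
G1 X70.08 Y134.87 F2094
G1 X125.82 Y131.39
G1 X122.34 Y75.65
G1 X66.60 Y79.13
M5
G0 X0.00 Y0.00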